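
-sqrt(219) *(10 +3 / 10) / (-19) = 8.02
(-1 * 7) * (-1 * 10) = 70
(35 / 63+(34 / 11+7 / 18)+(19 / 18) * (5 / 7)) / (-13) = -3319 / 9009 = -0.37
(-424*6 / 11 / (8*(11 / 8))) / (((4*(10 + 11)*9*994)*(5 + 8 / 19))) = -2014 / 390228993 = -0.00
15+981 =996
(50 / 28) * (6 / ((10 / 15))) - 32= -223 / 14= -15.93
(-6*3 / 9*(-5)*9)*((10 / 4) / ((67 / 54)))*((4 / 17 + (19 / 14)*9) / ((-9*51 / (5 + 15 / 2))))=-16666875 / 271082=-61.48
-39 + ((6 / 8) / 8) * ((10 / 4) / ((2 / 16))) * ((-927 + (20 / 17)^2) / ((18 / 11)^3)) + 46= -389.09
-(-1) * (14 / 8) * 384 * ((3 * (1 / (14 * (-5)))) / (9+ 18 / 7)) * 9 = -112 / 5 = -22.40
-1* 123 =-123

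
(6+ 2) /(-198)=-4 /99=-0.04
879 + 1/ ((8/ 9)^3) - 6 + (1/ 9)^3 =326377457/ 373248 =874.43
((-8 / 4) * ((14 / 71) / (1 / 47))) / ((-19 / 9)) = 11844 / 1349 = 8.78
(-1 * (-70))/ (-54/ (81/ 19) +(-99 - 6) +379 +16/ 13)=273/ 1024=0.27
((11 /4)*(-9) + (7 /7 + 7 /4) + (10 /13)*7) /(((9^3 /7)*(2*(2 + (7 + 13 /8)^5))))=-917504 /548998006635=-0.00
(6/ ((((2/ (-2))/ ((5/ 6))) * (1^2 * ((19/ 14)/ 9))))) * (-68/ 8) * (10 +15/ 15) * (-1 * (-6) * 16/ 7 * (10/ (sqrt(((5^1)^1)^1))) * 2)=3231360 * sqrt(5)/ 19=380291.61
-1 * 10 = -10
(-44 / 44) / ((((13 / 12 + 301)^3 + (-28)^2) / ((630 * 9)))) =-9797760 / 47636120377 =-0.00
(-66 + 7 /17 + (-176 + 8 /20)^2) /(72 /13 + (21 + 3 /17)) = 18889221 /16400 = 1151.78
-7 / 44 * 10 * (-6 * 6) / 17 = 630 / 187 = 3.37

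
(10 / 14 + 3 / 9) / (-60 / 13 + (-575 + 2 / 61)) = -17446 / 9651789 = -0.00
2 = 2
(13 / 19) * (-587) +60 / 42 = -400.20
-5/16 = -0.31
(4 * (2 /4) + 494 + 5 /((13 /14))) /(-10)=-3259 /65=-50.14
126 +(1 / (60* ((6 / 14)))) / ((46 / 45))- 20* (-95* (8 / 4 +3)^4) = 218523191 / 184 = 1187626.04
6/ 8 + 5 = 23/ 4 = 5.75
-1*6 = -6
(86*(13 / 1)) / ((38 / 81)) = 45279 / 19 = 2383.11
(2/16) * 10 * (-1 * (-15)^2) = -281.25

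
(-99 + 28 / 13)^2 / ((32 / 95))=150582695 / 5408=27844.43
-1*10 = -10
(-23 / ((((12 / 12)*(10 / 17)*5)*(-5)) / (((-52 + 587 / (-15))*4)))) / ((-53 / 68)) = 72691592 / 99375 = 731.49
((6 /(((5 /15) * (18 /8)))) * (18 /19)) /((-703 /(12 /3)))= -576 /13357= -0.04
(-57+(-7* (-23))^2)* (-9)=-232776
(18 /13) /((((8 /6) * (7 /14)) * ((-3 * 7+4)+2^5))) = 9 /65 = 0.14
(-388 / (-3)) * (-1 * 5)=-1940 / 3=-646.67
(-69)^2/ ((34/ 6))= 14283/ 17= 840.18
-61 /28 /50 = -61 /1400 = -0.04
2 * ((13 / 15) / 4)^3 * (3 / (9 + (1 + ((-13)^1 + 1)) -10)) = -2197 / 432000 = -0.01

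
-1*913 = -913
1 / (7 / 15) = 15 / 7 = 2.14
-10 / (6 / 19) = -95 / 3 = -31.67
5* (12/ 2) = 30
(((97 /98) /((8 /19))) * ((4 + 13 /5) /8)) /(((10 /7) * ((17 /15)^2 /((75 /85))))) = 8210565 /8804096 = 0.93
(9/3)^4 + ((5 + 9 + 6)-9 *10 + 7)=18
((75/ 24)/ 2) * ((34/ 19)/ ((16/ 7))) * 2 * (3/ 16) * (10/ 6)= 14875/ 19456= 0.76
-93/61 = -1.52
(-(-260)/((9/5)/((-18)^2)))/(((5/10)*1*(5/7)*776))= 16380/97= 168.87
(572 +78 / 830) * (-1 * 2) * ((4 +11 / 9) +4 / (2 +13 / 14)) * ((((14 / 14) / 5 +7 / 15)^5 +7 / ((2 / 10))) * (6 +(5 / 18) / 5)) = -537071627028937 / 334906245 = -1603647.69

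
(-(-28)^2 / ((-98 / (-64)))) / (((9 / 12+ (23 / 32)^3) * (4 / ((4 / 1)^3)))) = -268435456 / 36743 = -7305.76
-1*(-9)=9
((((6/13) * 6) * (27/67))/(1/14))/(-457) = -13608/398047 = -0.03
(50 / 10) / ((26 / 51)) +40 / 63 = 17105 / 1638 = 10.44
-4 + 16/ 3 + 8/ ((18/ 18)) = 28/ 3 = 9.33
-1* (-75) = 75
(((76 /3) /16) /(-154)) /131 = -19 /242088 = -0.00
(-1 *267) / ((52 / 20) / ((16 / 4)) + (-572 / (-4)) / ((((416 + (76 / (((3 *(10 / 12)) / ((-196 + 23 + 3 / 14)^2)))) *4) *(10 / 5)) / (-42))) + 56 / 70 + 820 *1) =-395844940440 / 1217852055889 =-0.33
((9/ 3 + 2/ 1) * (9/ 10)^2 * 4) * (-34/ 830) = -1377/ 2075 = -0.66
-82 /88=-41 /44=-0.93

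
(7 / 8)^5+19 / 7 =740241 / 229376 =3.23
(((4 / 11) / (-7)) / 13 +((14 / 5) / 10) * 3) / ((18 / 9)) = 20921 / 50050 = 0.42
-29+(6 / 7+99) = 496 / 7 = 70.86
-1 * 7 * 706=-4942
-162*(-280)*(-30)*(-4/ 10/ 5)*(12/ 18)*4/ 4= 72576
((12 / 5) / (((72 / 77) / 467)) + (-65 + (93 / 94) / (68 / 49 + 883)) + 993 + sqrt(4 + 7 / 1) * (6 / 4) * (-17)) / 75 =1443804029 / 50918625 - 17 * sqrt(11) / 50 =27.23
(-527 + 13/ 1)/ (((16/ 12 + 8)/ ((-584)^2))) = -131477088/ 7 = -18782441.14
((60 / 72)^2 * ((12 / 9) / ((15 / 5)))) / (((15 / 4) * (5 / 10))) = 40 / 243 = 0.16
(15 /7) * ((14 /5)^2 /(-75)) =-28 /125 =-0.22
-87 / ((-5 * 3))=29 / 5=5.80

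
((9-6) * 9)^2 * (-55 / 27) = -1485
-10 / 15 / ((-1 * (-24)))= -1 / 36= -0.03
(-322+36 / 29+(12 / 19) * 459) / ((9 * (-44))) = 773 / 9918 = 0.08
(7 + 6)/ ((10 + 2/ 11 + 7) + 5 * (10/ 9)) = 1287/ 2251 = 0.57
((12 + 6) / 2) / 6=1.50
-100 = -100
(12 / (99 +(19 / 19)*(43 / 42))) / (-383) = -504 / 1608983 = -0.00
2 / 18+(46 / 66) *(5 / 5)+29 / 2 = 3031 / 198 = 15.31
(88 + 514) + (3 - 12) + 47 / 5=3012 / 5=602.40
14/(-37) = -14/37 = -0.38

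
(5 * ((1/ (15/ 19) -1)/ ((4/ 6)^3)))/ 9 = 1/ 2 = 0.50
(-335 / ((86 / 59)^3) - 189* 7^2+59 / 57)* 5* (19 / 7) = -1698217589065 / 13357176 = -127138.97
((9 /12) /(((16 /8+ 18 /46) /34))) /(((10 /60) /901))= 57647.62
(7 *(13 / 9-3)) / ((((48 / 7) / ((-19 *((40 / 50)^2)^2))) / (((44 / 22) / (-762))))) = -208544 / 6429375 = -0.03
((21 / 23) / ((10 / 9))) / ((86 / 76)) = 3591 / 4945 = 0.73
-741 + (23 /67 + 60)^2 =13019500 /4489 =2900.31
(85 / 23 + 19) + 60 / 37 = 20694 / 851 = 24.32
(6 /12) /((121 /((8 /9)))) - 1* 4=-4352 /1089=-4.00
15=15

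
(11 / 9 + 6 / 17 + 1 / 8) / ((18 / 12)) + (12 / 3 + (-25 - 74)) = -172339 / 1836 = -93.87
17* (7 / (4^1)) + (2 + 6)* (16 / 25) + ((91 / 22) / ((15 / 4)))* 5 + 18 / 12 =138221 / 3300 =41.89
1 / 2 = 0.50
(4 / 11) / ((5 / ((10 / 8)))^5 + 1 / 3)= 12 / 33803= 0.00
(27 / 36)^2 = 9 / 16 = 0.56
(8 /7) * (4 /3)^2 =128 /63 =2.03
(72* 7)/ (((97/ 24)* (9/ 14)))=18816/ 97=193.98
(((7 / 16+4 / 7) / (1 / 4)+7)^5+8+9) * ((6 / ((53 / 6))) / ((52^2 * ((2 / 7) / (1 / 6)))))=8451985730415 / 352350322688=23.99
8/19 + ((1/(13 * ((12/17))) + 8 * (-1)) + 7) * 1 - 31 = -93277/2964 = -31.47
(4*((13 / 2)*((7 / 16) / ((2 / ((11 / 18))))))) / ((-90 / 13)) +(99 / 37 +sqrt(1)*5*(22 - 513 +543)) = 251434999 / 959040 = 262.17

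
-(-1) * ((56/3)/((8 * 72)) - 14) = -3017/216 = -13.97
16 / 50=8 / 25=0.32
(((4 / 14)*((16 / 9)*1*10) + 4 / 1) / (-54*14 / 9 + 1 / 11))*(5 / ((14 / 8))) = -9680 / 31311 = -0.31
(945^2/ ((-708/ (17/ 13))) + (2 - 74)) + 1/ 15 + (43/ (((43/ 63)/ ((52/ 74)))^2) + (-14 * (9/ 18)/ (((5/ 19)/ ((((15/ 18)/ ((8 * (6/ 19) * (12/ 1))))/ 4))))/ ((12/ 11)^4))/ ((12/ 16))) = -81343380305520551791/ 48535247065743360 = -1675.97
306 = 306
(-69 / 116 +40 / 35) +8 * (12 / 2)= 39421 / 812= 48.55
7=7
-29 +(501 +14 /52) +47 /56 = 344423 /728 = 473.11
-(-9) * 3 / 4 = 27 / 4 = 6.75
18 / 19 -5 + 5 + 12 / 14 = 240 / 133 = 1.80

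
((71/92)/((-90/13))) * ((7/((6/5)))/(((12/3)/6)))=-6461/6624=-0.98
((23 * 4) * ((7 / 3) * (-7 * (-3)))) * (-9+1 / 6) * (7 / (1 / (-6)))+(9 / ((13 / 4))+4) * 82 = 1673023.08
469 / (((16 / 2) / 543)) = 254667 / 8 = 31833.38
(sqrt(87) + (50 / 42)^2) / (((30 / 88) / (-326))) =-14344 * sqrt(87) / 15 - 1793000 / 1323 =-10274.71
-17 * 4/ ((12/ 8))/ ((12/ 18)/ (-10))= 680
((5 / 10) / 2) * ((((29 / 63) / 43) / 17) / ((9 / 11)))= 0.00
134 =134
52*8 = 416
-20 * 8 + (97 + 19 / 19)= -62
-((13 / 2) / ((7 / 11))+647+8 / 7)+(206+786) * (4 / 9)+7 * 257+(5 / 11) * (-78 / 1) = 2142863 / 1386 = 1546.08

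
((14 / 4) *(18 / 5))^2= 3969 / 25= 158.76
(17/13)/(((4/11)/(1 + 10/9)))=3553/468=7.59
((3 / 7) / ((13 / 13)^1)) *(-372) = -1116 / 7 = -159.43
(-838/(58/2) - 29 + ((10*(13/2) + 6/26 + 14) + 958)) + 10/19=7018741/7163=979.86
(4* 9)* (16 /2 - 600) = -21312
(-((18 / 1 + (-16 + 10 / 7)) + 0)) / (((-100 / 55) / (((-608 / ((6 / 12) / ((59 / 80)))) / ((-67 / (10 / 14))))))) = 295944 / 16415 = 18.03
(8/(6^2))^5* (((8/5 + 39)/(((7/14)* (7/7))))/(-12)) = -3248/885735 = -0.00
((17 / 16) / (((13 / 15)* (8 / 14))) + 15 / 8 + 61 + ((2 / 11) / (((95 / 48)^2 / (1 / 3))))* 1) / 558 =5371757627 / 46089014400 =0.12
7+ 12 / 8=17 / 2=8.50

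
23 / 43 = 0.53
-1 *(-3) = 3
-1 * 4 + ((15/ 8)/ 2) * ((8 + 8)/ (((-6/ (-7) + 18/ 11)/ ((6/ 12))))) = -127/ 128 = -0.99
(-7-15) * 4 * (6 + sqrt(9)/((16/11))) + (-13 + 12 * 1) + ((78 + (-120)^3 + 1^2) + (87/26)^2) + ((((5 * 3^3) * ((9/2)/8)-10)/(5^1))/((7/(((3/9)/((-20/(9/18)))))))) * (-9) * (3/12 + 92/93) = -162287836057201/93882880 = -1728620.13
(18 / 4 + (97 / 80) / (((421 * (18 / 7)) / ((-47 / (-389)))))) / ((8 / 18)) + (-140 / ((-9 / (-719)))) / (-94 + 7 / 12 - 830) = 11068695594917 / 497752947840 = 22.24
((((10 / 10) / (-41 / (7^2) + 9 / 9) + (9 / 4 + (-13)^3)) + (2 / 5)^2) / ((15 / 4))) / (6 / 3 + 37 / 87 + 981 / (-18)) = 12693097 / 1132625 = 11.21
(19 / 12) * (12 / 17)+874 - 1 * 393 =8196 / 17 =482.12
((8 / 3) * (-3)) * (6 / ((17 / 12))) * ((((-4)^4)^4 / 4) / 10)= -309237645312 / 85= -3638089944.85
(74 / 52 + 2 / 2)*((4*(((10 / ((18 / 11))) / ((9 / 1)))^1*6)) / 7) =220 / 39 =5.64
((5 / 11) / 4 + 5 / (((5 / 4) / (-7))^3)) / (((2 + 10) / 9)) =-658.47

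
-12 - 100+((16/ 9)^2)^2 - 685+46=-4861775/ 6561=-741.01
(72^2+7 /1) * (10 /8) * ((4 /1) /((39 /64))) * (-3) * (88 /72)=-18272320 /117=-156173.68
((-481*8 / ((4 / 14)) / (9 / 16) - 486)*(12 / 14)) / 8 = -109931 / 42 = -2617.40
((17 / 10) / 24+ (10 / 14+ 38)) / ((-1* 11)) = -65159 / 18480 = -3.53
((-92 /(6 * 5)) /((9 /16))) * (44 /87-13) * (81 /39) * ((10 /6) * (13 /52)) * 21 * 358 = 501220048 /1131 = 443165.38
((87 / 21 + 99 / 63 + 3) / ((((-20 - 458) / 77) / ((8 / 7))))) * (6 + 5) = -29524 / 1673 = -17.65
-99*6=-594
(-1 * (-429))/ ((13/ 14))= 462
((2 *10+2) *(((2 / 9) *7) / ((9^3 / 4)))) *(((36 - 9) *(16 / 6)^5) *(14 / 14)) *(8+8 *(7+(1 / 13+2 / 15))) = 517061214208 / 11514555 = 44905.01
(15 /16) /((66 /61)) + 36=12977 /352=36.87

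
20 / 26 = 10 / 13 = 0.77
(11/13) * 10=110/13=8.46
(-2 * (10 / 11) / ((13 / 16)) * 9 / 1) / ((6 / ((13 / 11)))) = -480 / 121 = -3.97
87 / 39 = 29 / 13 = 2.23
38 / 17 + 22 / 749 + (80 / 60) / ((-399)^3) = 785013118880 / 346635182943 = 2.26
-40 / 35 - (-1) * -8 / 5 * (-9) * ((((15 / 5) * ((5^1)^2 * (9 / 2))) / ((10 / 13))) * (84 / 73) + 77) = 21404984 / 2555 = 8377.68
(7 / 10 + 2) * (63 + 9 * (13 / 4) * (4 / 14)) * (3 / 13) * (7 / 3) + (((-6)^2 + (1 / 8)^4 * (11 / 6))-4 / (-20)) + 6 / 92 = 1028809945 / 7348224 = 140.01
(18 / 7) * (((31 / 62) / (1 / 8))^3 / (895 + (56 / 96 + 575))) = 13824 / 123529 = 0.11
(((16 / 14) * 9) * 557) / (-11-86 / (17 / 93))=-681768 / 57295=-11.90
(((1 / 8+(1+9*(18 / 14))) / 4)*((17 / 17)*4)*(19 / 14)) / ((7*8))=13509 / 43904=0.31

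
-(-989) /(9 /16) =15824 /9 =1758.22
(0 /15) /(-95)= 0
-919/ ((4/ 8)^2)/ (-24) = 153.17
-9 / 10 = -0.90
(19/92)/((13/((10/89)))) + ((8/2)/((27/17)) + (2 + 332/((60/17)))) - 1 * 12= 622124783/7184970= 86.59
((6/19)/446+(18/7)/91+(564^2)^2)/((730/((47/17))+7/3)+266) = 38506444953626707821/202598107985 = 190063201.17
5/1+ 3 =8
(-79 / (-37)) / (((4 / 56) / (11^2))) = 133826 / 37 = 3616.92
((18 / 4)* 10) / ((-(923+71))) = -45 / 994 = -0.05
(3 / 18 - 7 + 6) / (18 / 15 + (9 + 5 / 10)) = -25 / 321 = -0.08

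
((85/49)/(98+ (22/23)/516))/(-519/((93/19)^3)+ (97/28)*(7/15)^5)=-45642333063375000/11214207568858814611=-0.00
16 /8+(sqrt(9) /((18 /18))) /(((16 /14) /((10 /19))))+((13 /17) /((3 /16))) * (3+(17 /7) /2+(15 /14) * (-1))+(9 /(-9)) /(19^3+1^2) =16.20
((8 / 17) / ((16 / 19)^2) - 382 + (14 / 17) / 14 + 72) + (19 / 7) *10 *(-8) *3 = -3658369 / 3808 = -960.71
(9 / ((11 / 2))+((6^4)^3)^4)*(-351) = -86688167008095945503976722148963517470894 / 11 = -7880742455281449591270611000000000000000.00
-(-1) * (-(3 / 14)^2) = -9 / 196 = -0.05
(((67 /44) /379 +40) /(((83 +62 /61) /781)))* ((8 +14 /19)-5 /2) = 684749978829 /295241000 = 2319.29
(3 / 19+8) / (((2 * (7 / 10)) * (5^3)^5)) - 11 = -1785888671844 / 162353515625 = -11.00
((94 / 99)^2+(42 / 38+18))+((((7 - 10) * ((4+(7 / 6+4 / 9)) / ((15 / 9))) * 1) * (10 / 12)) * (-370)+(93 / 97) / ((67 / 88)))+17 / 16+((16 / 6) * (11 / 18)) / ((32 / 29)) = 60763053018835 / 19363796496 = 3137.97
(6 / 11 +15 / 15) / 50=17 / 550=0.03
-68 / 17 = -4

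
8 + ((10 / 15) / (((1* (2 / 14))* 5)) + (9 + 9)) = 404 / 15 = 26.93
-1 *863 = -863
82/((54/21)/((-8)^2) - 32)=-18368/7159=-2.57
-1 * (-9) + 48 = 57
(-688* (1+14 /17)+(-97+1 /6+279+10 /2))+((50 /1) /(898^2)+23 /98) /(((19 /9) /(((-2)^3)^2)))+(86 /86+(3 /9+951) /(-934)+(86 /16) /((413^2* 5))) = -659981471941928078651 /622434181469391480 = -1060.32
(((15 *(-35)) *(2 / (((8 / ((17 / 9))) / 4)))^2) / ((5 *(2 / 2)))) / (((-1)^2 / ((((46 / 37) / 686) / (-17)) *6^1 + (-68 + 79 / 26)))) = 3441558115 / 141414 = 24336.76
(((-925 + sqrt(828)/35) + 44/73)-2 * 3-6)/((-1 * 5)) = 68357/365-6 * sqrt(23)/175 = 187.12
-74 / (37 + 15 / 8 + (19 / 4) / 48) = -14208 / 7483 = -1.90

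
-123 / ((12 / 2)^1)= -41 / 2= -20.50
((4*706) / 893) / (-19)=-2824 / 16967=-0.17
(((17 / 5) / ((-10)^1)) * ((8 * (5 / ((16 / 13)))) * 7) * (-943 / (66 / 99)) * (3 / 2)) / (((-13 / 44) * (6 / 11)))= -40734771 / 40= -1018369.28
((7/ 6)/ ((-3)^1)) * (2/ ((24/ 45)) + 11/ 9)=-1253/ 648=-1.93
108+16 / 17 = 1852 / 17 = 108.94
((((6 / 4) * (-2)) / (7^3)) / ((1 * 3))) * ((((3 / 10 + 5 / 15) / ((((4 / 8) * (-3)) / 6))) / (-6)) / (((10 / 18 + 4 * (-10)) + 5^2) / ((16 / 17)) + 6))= 152 / 1154195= 0.00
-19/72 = -0.26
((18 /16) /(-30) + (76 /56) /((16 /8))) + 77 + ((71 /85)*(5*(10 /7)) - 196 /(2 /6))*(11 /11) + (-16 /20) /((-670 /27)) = -1608505879 /3189200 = -504.36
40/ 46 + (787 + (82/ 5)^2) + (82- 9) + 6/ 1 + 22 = 665752/ 575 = 1157.83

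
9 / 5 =1.80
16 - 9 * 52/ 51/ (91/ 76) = 992/ 119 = 8.34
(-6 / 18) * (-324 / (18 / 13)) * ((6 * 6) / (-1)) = -2808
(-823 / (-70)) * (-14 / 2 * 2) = -823 / 5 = -164.60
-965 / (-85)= 193 / 17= 11.35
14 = 14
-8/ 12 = -2/ 3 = -0.67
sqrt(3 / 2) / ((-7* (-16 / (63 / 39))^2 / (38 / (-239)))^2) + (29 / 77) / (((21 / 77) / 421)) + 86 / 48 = 1432809* sqrt(6) / 53458792644608 + 97973 / 168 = 583.17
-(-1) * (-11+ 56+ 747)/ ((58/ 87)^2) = 1782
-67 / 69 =-0.97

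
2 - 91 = -89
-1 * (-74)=74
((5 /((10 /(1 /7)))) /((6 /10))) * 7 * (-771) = -1285 /2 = -642.50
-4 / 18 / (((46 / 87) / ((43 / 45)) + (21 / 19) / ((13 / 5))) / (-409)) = 251951362 / 2712285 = 92.89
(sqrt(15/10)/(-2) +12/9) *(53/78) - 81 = -9371/117 - 53 *sqrt(6)/312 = -80.51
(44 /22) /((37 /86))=4.65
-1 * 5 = -5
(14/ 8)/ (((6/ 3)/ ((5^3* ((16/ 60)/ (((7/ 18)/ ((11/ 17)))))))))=825/ 17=48.53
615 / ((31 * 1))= 615 / 31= 19.84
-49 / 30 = -1.63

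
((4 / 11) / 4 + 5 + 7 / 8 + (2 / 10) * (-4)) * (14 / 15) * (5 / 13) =15911 / 8580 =1.85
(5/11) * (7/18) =35/198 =0.18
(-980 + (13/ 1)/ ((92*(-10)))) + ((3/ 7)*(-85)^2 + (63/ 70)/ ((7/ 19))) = 13645441/ 6440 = 2118.86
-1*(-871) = 871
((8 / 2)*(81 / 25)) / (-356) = -81 / 2225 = -0.04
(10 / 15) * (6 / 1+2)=16 / 3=5.33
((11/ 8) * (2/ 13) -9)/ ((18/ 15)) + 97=27979/ 312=89.68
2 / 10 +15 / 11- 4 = -134 / 55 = -2.44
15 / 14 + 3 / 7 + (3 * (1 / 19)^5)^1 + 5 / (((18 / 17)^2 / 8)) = 14913544763 / 401128038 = 37.18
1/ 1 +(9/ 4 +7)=41/ 4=10.25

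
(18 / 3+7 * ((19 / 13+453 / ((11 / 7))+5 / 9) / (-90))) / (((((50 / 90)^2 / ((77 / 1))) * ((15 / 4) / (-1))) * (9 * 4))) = 13441687 / 438750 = 30.64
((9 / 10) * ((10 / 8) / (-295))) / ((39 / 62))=-93 / 15340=-0.01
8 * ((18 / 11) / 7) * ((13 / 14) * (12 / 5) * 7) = 11232 / 385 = 29.17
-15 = -15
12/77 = 0.16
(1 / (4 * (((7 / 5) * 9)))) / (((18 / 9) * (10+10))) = 1 / 2016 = 0.00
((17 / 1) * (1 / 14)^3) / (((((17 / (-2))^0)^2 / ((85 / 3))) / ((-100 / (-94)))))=36125 / 193452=0.19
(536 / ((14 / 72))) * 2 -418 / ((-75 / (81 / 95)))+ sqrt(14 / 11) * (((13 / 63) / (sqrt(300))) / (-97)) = 4828158 / 875 -13 * sqrt(462) / 2016630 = 5517.89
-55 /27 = -2.04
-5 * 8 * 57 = -2280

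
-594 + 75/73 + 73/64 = -2765039/4672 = -591.83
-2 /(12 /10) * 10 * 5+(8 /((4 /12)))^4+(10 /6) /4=3980317 /12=331693.08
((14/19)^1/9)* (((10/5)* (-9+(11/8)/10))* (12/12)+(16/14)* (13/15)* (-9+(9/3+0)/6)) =-21961/10260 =-2.14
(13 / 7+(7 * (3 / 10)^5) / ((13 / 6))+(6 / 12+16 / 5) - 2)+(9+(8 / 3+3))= 248862163 / 13650000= 18.23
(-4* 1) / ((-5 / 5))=4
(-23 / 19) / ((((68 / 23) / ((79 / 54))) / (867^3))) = -59337243887 / 152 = -390376604.52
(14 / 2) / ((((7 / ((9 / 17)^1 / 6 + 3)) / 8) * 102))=70 / 289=0.24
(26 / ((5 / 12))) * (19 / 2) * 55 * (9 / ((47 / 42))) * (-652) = -170967051.57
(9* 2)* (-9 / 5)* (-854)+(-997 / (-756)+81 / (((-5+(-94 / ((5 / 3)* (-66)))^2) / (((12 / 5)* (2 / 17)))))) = 5740480801789 / 207495540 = 27665.56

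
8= 8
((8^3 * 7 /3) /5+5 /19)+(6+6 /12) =140047 /570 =245.70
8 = 8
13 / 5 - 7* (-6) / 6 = 9.60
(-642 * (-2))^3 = 2116874304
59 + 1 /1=60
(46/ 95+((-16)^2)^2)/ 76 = 3112983/ 3610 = 862.32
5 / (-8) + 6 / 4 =7 / 8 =0.88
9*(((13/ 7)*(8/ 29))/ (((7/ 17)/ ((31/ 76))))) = 123318/ 26999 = 4.57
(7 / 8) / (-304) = -7 / 2432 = -0.00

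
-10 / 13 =-0.77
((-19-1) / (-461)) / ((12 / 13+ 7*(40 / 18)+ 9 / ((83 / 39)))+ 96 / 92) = 4467060 / 2239610377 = 0.00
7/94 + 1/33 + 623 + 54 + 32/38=39956833/58938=677.95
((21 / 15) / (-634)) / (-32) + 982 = 99614087 / 101440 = 982.00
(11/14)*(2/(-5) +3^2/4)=407/280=1.45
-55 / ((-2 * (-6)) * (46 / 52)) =-715 / 138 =-5.18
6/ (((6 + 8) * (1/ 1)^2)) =3/ 7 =0.43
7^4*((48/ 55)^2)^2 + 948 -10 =21328793066/ 9150625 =2330.86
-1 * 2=-2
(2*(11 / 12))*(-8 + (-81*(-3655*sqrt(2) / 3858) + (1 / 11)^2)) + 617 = 361845*sqrt(2) / 2572 + 39755 / 66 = 801.31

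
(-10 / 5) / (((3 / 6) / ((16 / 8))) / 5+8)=-40 / 161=-0.25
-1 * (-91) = 91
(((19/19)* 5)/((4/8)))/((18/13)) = 65/9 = 7.22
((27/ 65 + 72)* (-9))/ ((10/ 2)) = -42363/ 325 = -130.35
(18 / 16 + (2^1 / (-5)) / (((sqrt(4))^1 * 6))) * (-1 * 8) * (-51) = 2227 / 5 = 445.40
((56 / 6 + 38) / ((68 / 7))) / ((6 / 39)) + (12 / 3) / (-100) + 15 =237821 / 5100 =46.63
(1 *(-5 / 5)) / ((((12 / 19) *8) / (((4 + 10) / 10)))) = -0.28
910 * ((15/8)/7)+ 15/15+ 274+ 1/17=35279/68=518.81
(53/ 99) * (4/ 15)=212/ 1485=0.14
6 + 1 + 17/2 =31/2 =15.50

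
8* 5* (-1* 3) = -120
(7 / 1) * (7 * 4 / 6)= 98 / 3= 32.67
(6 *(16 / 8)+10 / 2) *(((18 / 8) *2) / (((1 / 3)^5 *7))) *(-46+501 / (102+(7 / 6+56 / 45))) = -7197333894 / 65779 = -109416.89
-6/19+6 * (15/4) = 843/38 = 22.18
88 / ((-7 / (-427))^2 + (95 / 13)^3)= 179850814 / 797573643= 0.23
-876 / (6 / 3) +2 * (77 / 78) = -17005 / 39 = -436.03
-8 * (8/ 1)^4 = -32768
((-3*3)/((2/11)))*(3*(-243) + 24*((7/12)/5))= 359469/10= 35946.90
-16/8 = -2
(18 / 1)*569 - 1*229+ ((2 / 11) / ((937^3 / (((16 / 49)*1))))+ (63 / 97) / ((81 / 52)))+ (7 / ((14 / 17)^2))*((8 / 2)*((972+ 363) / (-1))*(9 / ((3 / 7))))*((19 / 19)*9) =-4028533550274975751948 / 387098761263291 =-10406991.58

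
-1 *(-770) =770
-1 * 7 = -7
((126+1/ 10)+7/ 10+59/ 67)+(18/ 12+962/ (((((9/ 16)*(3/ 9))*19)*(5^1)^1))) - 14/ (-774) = 180512945/ 985302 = 183.21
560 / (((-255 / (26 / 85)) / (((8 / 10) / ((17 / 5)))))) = -11648 / 73695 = -0.16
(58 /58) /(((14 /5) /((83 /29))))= 415 /406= 1.02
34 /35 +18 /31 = 1684 /1085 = 1.55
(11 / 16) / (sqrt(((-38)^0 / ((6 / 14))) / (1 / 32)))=11 *sqrt(42) / 896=0.08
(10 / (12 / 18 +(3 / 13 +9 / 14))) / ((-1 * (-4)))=1365 / 841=1.62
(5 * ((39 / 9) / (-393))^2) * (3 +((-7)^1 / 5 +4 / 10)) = 1690 / 1390041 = 0.00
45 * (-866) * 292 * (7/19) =-79654680/19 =-4192351.58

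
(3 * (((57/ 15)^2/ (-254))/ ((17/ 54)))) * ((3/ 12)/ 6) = -0.02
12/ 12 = 1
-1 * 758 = -758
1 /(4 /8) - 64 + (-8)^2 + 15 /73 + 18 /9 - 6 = -131 /73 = -1.79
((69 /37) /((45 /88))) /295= 0.01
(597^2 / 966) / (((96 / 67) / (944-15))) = 2464885043 / 10304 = 239216.33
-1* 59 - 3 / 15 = -296 / 5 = -59.20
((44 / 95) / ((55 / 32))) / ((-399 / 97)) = -12416 / 189525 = -0.07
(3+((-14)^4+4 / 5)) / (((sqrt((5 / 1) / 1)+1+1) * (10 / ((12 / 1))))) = -2305188 / 25+1152594 * sqrt(5) / 25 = 10883.62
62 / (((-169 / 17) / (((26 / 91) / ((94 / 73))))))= -76942 / 55601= -1.38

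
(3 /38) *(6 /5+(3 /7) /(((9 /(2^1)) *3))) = 194 /1995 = 0.10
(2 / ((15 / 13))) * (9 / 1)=78 / 5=15.60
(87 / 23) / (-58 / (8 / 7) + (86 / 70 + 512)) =12180 / 1489181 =0.01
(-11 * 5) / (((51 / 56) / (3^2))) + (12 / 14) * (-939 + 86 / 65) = -1488714 / 1105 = -1347.25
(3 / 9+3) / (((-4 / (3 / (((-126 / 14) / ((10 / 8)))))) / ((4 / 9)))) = 25 / 162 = 0.15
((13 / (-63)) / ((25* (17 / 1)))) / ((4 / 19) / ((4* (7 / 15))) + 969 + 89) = -247 / 538288425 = -0.00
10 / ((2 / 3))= 15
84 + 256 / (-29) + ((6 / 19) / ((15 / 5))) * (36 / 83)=3439948 / 45733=75.22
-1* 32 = -32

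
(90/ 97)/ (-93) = -30/ 3007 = -0.01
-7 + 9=2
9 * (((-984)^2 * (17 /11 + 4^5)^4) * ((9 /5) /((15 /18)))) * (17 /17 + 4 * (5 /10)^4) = 1905271502551075983929184 /73205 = 26026521447320210148.61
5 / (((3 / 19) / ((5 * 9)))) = 1425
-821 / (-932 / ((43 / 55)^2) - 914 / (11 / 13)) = 0.32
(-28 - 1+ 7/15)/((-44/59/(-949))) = -5991037/165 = -36309.32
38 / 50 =19 / 25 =0.76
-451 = -451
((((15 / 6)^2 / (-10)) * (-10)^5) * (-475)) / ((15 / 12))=-23750000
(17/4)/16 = 17/64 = 0.27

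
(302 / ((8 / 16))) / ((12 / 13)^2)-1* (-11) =25915 / 36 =719.86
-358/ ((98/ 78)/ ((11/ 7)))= -153582/ 343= -447.76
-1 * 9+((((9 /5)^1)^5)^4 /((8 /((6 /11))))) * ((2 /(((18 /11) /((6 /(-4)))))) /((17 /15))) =-36496342324436411403 /2593994140625000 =-14069.55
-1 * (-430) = 430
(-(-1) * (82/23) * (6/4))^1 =123/23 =5.35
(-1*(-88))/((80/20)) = 22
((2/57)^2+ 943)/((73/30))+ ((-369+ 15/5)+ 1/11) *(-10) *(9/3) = 9883393460/869649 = 11364.81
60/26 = 30/13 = 2.31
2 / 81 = 0.02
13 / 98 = 0.13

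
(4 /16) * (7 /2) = 7 /8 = 0.88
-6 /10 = -3 /5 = -0.60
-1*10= -10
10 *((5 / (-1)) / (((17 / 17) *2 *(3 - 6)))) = 25 / 3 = 8.33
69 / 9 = 23 / 3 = 7.67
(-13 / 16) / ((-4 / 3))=39 / 64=0.61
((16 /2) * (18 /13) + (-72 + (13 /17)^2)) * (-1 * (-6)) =-1360146 /3757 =-362.03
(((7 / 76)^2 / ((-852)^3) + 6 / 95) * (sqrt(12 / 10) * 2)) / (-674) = -1128089659147 * sqrt(30) / 30096492037862400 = -0.00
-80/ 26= -40/ 13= -3.08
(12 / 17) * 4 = 2.82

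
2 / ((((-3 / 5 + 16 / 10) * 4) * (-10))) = -1 / 20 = -0.05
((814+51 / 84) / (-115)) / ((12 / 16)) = -7603 / 805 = -9.44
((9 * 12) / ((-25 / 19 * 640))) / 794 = -0.00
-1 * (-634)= 634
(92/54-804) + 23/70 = -1515719/1890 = -801.97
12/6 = 2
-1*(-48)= 48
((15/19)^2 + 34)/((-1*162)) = -12499/58482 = -0.21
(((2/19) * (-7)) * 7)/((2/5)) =-245/19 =-12.89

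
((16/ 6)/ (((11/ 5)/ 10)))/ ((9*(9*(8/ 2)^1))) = 100/ 2673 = 0.04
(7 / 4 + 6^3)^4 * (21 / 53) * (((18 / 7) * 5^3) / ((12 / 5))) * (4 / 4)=3237390938705625 / 27136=119302437304.89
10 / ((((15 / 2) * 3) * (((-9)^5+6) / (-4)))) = 16 / 531387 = 0.00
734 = 734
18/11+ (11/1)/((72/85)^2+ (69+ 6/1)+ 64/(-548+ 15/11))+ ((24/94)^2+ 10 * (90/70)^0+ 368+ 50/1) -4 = 33985632949800099/79807134238733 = 425.85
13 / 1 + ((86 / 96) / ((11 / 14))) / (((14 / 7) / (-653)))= -189689 / 528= -359.26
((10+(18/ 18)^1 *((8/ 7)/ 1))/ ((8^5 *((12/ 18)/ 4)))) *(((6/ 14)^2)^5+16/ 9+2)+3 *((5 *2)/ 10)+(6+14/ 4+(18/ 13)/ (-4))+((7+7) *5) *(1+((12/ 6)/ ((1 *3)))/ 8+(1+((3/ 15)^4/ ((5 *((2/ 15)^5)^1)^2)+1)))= 1593906659171507602673/ 631732166467584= 2523073.45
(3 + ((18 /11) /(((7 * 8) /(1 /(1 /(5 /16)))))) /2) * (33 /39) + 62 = 64.54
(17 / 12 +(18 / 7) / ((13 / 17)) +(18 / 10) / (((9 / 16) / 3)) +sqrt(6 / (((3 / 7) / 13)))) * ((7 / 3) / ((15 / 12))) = 28 * sqrt(182) / 15 +78511 / 2925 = 52.02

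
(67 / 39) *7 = 469 / 39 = 12.03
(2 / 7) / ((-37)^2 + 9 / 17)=17 / 81487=0.00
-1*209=-209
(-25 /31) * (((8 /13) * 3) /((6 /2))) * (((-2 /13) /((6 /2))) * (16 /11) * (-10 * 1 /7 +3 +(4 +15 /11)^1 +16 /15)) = 11829760 /39936897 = 0.30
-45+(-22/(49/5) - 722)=-37693/49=-769.24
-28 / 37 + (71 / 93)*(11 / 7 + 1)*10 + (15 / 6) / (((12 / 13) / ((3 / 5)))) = 1316729 / 64232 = 20.50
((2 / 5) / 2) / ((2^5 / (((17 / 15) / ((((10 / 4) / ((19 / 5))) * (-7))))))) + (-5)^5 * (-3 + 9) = -3937500323 / 210000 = -18750.00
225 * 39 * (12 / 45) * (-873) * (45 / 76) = -22981725 / 19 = -1209564.47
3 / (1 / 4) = 12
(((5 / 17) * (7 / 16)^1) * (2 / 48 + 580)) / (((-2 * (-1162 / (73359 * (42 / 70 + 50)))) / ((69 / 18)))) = 660282343149 / 1444864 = 456985.81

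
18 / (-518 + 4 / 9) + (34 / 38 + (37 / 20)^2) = 75801219 / 17700400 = 4.28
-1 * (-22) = 22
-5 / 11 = -0.45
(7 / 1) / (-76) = -7 / 76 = -0.09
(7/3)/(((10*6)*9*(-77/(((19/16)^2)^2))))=-130321/1167851520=-0.00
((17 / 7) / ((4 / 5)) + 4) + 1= 8.04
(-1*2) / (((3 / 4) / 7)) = -56 / 3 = -18.67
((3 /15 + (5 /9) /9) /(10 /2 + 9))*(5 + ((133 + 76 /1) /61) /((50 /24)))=537049 /4323375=0.12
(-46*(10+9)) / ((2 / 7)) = -3059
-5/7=-0.71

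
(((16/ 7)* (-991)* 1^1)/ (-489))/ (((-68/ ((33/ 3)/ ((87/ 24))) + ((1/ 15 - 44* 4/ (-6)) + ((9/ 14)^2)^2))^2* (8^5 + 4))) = 2528047735628800/ 917346484126330632873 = 0.00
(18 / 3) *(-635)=-3810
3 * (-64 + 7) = -171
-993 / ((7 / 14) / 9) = -17874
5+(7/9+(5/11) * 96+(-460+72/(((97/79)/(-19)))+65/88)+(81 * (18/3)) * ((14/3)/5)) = -37378073/34920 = -1070.39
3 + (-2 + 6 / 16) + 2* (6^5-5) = 124347 / 8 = 15543.38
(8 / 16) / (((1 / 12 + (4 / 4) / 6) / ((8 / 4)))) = 4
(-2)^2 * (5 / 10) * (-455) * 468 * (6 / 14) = -182520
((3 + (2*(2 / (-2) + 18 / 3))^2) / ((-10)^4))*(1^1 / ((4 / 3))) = 309 / 40000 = 0.01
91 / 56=13 / 8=1.62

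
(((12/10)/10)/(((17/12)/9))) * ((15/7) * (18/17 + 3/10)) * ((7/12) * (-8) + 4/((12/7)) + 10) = 122958/7225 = 17.02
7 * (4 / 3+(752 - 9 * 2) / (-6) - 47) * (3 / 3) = -1176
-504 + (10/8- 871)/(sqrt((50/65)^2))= -65387/40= -1634.68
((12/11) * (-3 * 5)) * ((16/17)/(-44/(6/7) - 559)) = 8640/342397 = 0.03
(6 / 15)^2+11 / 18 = 0.77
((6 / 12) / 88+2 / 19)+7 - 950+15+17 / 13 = -40280345 / 43472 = -926.58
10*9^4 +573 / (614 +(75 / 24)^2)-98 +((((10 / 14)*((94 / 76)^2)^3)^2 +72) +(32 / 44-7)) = 609227907115599446986248016983 / 9289108624822403649040384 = 65585.18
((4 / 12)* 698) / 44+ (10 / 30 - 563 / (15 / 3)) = -106.98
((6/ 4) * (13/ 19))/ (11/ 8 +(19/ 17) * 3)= 2652/ 12217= 0.22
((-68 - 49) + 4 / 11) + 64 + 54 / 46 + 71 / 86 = -1101757 / 21758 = -50.64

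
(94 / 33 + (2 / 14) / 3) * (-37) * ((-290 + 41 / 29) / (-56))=-69052619 / 125048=-552.21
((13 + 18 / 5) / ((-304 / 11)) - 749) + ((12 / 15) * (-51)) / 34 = -1141217 / 1520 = -750.80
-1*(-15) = 15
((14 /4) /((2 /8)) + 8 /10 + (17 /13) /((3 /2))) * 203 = 620368 /195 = 3181.37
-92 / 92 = -1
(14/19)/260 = 7/2470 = 0.00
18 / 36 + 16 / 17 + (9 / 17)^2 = 995 / 578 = 1.72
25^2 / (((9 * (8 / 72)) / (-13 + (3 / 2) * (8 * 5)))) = 29375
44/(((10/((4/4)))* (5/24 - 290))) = -528/34775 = -0.02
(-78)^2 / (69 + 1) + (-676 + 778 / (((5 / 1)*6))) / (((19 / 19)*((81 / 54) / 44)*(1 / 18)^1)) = -2402038 / 7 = -343148.29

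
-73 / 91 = -0.80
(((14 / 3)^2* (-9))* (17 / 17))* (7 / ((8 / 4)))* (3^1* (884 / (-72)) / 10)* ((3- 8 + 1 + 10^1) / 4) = 75803 / 20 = 3790.15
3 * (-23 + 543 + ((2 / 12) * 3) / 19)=59283 / 38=1560.08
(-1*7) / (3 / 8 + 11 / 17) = -6.85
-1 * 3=-3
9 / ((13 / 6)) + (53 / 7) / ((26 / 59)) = 3883 / 182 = 21.34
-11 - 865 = -876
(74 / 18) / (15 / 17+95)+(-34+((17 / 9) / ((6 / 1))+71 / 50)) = -7090519 / 220050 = -32.22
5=5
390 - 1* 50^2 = -2110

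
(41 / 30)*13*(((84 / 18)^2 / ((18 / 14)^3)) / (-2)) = -8958131 / 98415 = -91.02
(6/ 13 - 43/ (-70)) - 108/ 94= -0.07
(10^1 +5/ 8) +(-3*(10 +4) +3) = -227/ 8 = -28.38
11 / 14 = 0.79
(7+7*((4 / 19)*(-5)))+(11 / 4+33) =2689 / 76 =35.38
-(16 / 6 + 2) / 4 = -7 / 6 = -1.17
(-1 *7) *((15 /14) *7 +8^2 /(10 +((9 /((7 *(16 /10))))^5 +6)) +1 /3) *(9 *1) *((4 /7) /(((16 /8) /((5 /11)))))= -9514561791165 /98958601951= -96.15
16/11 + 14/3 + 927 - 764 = 5581/33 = 169.12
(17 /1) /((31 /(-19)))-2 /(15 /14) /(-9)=-42737 /4185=-10.21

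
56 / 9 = 6.22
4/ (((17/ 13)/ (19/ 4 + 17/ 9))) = 20.31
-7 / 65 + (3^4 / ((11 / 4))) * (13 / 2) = 136813 / 715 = 191.35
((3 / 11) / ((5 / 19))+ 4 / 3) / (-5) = -391 / 825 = -0.47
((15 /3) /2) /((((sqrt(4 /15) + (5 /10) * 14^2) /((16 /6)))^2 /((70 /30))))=12605600 /2918268441 - 34300 * sqrt(15) /2918268441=0.00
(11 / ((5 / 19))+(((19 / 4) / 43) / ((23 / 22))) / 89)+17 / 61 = 2259386773 / 53692810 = 42.08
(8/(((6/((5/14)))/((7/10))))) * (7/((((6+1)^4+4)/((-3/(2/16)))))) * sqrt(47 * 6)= -56 * sqrt(282)/2405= -0.39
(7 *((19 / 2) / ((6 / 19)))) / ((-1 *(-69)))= 2527 / 828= 3.05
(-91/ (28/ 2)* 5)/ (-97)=0.34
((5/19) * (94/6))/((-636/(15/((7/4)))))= -1175/21147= -0.06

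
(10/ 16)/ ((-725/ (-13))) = 13/ 1160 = 0.01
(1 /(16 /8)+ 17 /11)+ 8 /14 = 403 /154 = 2.62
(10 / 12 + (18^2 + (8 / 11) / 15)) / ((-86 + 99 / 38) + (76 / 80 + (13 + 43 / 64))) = -21728096 / 4599529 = -4.72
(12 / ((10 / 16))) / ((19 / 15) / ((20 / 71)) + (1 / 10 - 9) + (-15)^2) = 5760 / 66179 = 0.09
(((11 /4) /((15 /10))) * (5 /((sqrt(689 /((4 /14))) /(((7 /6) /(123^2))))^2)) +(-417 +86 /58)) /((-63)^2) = -205234548397597435 /1960390187146319292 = -0.10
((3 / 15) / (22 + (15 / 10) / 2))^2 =16 / 207025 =0.00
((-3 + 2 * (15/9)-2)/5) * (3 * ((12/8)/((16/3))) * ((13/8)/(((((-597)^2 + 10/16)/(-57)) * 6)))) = 171/14037056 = 0.00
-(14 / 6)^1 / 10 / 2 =-7 / 60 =-0.12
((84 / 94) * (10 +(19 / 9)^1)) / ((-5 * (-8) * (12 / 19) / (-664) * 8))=-1203251 / 33840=-35.56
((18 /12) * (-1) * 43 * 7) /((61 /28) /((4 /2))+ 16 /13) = -109564 /563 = -194.61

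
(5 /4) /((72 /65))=325 /288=1.13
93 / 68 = 1.37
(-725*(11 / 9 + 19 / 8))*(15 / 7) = -134125 / 24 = -5588.54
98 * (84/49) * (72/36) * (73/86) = 12264/43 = 285.21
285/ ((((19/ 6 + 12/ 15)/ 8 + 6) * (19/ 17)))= 61200/ 1559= 39.26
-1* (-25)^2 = -625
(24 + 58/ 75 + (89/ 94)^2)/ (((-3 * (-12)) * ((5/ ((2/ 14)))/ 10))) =17011363/ 83500200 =0.20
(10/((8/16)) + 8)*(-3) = -84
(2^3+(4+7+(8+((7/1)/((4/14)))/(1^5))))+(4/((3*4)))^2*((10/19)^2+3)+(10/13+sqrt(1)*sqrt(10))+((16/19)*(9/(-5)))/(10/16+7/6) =sqrt(10)+940556659/18161910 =54.95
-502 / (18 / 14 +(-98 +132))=-3514 / 247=-14.23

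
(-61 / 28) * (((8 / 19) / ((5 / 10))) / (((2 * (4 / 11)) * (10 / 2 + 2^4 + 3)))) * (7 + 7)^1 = -671 / 456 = -1.47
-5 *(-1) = 5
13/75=0.17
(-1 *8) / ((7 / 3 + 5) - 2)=-3 / 2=-1.50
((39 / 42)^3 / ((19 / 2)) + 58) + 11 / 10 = 7714079 / 130340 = 59.18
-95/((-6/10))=475/3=158.33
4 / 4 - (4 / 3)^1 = -0.33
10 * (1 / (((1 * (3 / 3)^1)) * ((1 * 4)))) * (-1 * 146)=-365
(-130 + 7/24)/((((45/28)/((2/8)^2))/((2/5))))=-21791/10800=-2.02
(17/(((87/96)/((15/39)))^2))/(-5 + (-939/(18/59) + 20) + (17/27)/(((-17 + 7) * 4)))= -0.00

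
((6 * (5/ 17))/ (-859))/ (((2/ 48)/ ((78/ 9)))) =-6240/ 14603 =-0.43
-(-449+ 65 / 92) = 41243 / 92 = 448.29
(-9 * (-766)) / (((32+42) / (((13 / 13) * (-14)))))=-48258 / 37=-1304.27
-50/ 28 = -25/ 14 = -1.79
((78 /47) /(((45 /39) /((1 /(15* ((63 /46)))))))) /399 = 15548 /88607925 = 0.00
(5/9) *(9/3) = 5/3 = 1.67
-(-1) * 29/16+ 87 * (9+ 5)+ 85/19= 372183/304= 1224.29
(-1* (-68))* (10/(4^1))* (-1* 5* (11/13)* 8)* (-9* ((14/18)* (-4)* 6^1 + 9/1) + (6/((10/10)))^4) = -103448400/13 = -7957569.23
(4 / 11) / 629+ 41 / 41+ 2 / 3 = 34607 / 20757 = 1.67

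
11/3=3.67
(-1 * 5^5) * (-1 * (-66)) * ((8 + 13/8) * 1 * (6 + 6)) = -23821875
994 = 994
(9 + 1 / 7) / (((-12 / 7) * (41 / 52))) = -832 / 123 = -6.76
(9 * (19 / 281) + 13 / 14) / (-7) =-6047 / 27538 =-0.22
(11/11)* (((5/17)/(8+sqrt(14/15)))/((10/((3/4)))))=45/16082-3* sqrt(210)/128656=0.00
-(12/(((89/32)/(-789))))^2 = -91794456576/7921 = -11588745.94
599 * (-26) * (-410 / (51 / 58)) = 370349720 / 51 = 7261759.22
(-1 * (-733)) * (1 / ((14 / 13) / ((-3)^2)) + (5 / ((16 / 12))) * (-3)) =-59373 / 28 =-2120.46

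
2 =2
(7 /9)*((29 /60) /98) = 29 /7560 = 0.00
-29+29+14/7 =2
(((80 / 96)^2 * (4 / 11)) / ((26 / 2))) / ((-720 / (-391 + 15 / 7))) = 6805 / 648648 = 0.01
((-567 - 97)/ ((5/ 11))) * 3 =-21912/ 5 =-4382.40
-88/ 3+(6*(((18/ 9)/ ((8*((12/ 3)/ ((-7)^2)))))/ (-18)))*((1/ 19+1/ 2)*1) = -54533/ 1824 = -29.90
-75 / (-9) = 25 / 3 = 8.33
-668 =-668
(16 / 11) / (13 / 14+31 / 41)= 9184 / 10637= 0.86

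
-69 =-69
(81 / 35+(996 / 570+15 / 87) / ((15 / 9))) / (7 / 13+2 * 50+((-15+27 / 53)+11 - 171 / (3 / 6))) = -57570084 / 4068460025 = -0.01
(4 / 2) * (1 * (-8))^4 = 8192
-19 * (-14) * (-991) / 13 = -263606 / 13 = -20277.38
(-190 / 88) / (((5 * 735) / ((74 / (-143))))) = 703 / 2312310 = 0.00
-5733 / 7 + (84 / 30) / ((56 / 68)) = -4078 / 5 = -815.60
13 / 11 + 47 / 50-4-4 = -5.88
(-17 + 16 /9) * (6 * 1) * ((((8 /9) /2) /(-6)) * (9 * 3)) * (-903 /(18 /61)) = -558990.44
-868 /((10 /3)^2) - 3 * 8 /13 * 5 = -87.35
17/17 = 1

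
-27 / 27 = -1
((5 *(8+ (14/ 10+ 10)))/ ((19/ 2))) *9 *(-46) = -80316/ 19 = -4227.16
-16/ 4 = -4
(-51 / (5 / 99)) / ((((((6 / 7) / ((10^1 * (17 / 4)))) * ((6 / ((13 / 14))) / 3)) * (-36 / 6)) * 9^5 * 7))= 41327 / 4408992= 0.01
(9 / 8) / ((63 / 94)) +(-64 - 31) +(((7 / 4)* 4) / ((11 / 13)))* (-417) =-1091259 / 308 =-3543.05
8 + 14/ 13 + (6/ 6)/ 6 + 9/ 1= 1423/ 78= 18.24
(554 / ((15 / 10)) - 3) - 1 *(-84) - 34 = 1249 / 3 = 416.33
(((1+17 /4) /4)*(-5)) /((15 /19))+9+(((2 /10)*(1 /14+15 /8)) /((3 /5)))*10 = 2411 /336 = 7.18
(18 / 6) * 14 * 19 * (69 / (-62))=-27531 / 31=-888.10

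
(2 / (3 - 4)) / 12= -1 / 6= -0.17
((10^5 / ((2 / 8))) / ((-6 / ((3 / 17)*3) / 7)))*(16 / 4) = -16800000 / 17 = -988235.29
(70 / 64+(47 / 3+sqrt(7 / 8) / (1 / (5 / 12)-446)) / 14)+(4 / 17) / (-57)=2.21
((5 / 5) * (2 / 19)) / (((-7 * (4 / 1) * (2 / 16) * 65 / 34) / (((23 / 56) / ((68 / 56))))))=-46 / 8645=-0.01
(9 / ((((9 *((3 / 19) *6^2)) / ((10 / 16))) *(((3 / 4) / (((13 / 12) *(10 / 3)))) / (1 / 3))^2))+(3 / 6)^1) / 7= 1109963 / 9920232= 0.11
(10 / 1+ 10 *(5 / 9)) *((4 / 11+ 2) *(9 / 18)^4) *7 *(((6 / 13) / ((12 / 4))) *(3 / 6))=245 / 198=1.24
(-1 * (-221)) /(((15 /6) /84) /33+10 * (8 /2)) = 72072 /13045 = 5.52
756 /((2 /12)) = 4536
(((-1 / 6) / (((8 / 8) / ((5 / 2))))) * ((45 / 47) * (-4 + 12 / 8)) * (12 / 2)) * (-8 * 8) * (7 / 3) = -42000 / 47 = -893.62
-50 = -50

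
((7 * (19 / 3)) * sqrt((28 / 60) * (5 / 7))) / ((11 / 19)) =2527 * sqrt(3) / 99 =44.21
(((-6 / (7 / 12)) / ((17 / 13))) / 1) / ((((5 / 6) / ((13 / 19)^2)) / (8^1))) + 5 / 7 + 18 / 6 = -6795022 / 214795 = -31.63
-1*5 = -5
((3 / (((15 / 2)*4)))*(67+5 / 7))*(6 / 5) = 1422 / 175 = 8.13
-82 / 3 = -27.33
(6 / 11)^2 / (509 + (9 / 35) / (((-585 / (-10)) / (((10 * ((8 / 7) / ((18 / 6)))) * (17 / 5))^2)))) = 7223580 / 12376044923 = 0.00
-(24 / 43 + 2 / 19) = -542 / 817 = -0.66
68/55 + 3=233/55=4.24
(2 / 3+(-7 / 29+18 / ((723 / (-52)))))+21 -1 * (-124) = 3021988 / 20967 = 144.13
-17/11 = -1.55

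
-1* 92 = -92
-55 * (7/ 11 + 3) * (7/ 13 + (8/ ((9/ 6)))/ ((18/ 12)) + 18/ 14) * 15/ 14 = -2203000/ 1911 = -1152.80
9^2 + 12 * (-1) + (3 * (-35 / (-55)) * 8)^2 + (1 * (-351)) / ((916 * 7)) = 234463605 / 775852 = 302.20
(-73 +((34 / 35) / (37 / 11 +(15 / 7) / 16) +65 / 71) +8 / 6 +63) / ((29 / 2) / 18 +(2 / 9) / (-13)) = -1783402556 / 188152485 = -9.48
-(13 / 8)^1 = -13 / 8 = -1.62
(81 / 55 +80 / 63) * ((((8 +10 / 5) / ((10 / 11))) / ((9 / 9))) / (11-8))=10.06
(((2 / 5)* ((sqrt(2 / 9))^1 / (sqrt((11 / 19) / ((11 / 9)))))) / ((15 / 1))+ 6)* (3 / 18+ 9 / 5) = 11.84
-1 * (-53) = 53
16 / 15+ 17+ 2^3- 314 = -4319 / 15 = -287.93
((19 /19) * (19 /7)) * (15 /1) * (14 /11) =570 /11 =51.82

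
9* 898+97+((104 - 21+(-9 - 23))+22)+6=8258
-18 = -18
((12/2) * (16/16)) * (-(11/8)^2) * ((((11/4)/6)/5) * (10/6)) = -1331/768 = -1.73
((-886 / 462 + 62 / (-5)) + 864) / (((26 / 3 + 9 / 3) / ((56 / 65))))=603928 / 9625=62.75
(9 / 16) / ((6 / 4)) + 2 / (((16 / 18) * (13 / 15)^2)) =4557 / 1352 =3.37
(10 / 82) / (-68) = -5 / 2788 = -0.00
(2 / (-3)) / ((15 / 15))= -2 / 3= -0.67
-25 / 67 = -0.37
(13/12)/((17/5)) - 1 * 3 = -547/204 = -2.68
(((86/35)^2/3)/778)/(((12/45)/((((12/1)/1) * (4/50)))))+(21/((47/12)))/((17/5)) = 3019835712/1903717375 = 1.59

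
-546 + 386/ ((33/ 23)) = -9140/ 33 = -276.97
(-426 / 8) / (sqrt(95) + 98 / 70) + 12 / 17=-4.07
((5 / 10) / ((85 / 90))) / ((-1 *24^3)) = -1 / 26112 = -0.00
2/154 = 1/77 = 0.01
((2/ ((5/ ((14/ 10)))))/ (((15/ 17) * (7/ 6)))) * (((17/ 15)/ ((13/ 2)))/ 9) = 2312/ 219375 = 0.01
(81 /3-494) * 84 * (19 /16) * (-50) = 4658325 /2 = 2329162.50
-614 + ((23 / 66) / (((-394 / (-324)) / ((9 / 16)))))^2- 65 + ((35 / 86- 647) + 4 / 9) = -616488262183253 / 465231115008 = -1325.12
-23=-23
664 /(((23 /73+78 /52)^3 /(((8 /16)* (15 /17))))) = 3099687456 /63272725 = 48.99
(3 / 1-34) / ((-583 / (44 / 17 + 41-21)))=11904 / 9911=1.20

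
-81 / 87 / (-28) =27 / 812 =0.03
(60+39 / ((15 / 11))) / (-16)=-443 / 80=-5.54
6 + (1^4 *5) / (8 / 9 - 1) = -39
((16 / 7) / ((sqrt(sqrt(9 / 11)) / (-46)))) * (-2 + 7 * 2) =-2944 * 11^(1 / 4) * sqrt(3) / 7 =-1326.63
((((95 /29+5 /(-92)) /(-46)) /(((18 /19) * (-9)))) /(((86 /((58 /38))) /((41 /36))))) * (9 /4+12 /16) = 39155 /78613632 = 0.00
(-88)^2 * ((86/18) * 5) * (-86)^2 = 12314044160/9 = 1368227128.89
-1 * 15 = -15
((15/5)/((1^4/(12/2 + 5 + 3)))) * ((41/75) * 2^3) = 4592/25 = 183.68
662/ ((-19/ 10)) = -6620/ 19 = -348.42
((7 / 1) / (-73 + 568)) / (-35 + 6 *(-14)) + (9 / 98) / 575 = 3877 / 94837050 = 0.00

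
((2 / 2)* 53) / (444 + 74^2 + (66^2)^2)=53 / 18980656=0.00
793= 793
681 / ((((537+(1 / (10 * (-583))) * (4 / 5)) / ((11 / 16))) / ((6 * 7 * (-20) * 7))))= -80248273875 / 15653546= -5126.52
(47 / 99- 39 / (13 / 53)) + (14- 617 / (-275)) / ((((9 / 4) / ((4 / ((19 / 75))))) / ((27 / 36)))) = -137374 / 1881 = -73.03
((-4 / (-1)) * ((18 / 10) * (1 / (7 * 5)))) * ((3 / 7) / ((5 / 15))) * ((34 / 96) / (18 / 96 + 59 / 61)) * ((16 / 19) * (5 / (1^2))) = 1791936 / 5246185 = 0.34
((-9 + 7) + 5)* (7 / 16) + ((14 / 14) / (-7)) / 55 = 8069 / 6160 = 1.31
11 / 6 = 1.83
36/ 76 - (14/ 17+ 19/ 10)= -7267/ 3230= -2.25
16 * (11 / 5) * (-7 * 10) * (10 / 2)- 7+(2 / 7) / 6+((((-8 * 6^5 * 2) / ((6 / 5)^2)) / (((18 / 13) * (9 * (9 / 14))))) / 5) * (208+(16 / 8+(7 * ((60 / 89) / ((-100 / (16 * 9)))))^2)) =-1409526194702 / 2495115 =-564914.32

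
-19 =-19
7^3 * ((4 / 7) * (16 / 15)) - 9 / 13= 208.37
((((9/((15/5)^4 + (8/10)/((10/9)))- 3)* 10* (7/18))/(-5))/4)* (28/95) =32144/194085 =0.17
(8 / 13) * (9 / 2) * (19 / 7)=684 / 91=7.52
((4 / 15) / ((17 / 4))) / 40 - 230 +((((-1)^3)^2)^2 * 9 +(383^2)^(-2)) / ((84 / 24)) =-43676250543805156 / 192045139784925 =-227.43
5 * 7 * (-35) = -1225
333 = 333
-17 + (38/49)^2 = -39373/2401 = -16.40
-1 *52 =-52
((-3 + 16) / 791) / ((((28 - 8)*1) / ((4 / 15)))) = 13 / 59325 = 0.00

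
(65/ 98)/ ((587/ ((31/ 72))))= 2015/ 4141872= 0.00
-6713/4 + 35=-6573/4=-1643.25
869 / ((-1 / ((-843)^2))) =-617553981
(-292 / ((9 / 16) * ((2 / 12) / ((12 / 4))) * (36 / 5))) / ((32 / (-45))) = 1825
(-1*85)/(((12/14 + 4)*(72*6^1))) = -0.04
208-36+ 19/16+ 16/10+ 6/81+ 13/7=2671987/15120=176.72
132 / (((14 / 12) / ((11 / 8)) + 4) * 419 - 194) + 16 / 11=1.53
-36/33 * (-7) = 84/11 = 7.64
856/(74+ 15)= 856/89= 9.62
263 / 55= 4.78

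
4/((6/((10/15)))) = 4/9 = 0.44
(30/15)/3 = 2/3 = 0.67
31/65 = 0.48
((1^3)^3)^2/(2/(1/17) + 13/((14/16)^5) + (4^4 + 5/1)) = 16807/5384049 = 0.00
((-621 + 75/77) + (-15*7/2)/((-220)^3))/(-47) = 18485702253/1401276800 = 13.19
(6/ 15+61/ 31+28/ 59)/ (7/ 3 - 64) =-77979/ 1691825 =-0.05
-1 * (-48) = 48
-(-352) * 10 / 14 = 1760 / 7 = 251.43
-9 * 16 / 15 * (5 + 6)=-528 / 5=-105.60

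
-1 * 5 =-5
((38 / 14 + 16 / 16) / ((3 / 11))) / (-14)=-143 / 147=-0.97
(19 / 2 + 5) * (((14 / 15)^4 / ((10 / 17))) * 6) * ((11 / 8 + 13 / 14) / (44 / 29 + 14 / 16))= 1686931624 / 15609375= 108.07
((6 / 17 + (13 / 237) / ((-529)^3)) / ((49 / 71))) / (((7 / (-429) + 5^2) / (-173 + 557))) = 410357359787973312 / 52206294128439857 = 7.86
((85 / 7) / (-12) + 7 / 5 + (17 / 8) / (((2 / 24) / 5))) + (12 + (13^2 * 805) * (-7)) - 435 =-400096247 / 420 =-952610.11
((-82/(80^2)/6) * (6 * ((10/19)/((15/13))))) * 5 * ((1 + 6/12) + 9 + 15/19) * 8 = -76219/28880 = -2.64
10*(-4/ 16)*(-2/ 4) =5/ 4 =1.25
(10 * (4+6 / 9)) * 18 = 840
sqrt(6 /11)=sqrt(66) /11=0.74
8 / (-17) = -8 / 17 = -0.47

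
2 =2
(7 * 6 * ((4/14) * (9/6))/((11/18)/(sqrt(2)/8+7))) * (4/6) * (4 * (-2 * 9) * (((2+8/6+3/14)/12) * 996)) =-2987707.42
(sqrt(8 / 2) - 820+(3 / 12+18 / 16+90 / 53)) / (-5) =345529 / 2120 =162.99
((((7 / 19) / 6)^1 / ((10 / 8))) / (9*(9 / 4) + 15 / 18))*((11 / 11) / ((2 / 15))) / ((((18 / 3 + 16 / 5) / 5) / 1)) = 0.01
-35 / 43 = -0.81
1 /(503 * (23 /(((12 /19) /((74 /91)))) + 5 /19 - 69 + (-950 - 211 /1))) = -0.00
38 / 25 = 1.52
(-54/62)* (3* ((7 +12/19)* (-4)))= 46980/589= 79.76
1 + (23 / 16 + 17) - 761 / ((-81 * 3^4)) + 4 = 2472551 / 104976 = 23.55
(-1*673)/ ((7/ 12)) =-8076/ 7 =-1153.71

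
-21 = -21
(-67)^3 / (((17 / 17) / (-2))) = 601526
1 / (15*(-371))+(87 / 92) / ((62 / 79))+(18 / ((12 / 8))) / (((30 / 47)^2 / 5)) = 4712892997 / 31742760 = 148.47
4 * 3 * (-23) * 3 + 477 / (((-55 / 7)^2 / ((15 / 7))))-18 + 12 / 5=-500361 / 605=-827.04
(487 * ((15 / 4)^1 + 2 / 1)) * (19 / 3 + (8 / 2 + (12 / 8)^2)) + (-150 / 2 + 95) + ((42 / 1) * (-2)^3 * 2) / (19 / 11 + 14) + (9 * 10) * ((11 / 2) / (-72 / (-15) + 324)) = 40062565919 / 1137648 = 35215.26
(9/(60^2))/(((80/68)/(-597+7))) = -1003/800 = -1.25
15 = 15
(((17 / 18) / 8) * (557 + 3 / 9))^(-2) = 2916 / 12623809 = 0.00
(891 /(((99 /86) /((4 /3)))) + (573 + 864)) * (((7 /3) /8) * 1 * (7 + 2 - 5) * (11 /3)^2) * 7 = 4879567 /18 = 271087.06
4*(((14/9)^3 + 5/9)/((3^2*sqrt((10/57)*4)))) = 3149*sqrt(570)/32805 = 2.29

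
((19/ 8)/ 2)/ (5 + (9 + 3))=19/ 272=0.07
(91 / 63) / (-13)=-1 / 9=-0.11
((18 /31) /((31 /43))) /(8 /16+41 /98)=4214 /4805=0.88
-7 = -7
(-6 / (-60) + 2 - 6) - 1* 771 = -7749 / 10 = -774.90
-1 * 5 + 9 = 4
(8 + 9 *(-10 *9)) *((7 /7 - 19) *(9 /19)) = 129924 /19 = 6838.11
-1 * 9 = -9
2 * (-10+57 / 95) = -94 / 5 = -18.80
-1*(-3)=3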